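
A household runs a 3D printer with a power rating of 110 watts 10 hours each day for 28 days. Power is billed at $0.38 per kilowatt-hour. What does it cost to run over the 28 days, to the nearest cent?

$11.70

Runtime = 10 h/day × 28 days = 280 h
Energy = 0.11 kW × 280 h = 30.8 kWh
Cost = 30.8 kWh × $0.38/kWh = $11.70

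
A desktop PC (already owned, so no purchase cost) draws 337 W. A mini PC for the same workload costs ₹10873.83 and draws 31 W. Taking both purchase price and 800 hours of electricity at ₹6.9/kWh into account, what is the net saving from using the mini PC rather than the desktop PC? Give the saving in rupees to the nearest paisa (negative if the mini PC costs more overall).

-₹9184.71

desktop PC: ₹0.00 + (337/1000) kW × 800 h × ₹6.9 = ₹0.00 + ₹1860.24 = ₹1860.24
mini PC: ₹10873.83 + (31/1000) kW × 800 h × ₹6.9 = ₹10873.83 + ₹171.12 = ₹11044.95
Saving = ₹1860.24 − ₹11044.95 = −₹9184.71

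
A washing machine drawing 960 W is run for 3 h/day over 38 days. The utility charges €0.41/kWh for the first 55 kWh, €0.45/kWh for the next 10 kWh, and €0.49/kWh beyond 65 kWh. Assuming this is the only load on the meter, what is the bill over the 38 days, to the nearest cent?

€48.83

Runtime = 3 h/day × 38 days = 114 h
Energy = 0.96 kW × 114 h = 109.44 kWh
Tier 1 (0–55 kWh): 55 × €0.41 = €22.55
Tier 2 (55–65 kWh): 10 × €0.45 = €4.5
Above 65 kWh: 44.44 × €0.49 = €21.7756
Bill = €48.83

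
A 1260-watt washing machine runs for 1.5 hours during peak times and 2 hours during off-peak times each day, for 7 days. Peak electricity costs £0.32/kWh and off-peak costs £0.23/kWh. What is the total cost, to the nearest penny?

£8.29

Peak energy = 1.26 kW × 1.5 h × 7 = 13.23 kWh
Off-peak energy = 1.26 kW × 2 h × 7 = 17.64 kWh
Cost = 13.23 × £0.32 + 17.64 × £0.23 = £4.2336 + £4.0572 = £8.29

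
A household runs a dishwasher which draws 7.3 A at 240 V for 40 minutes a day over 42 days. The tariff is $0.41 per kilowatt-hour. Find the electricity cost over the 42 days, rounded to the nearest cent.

Power = 7.3 A × 240 V = 1752 W = 1.752 kW
Runtime = 40 min × 42 = 1680 min = 28 h
Energy = 1.752 kW × 28 h = 49.056 kWh
Cost = 49.056 kWh × $0.41/kWh = $20.11

$20.11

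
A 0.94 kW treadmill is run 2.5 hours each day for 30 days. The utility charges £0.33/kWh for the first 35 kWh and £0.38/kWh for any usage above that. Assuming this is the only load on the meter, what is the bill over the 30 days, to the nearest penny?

£25.04

Runtime = 2.5 h/day × 30 days = 75 h
Energy = 0.94 kW × 75 h = 70.5 kWh
Tier 1 (0–35 kWh): 35 × £0.33 = £11.55
Above 35 kWh: 35.5 × £0.38 = £13.49
Bill = £25.04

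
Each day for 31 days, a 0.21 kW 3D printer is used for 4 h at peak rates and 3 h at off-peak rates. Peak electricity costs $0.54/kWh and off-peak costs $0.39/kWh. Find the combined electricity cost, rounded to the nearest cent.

$21.68

Peak energy = 0.21 kW × 4 h × 31 = 26.04 kWh
Off-peak energy = 0.21 kW × 3 h × 31 = 19.53 kWh
Cost = 26.04 × $0.54 + 19.53 × $0.39 = $14.0616 + $7.6167 = $21.68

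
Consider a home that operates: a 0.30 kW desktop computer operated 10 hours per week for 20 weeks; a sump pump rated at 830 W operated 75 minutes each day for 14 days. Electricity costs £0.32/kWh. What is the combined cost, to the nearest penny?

£23.85

desktop computer: Runtime = 10 h/week × 20 weeks = 200 h
desktop computer: 0.3 kW × 200 h = 60 kWh
sump pump: Runtime = 75 min × 14 = 1050 min = 17.5 h
sump pump: 0.83 kW × 17.5 h = 14.525 kWh
Total energy = 74.525 kWh
Cost = 74.525 × £0.32 = £23.85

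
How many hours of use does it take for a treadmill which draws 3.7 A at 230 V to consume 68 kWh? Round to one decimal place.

79.9 h

Power = 3.7 A × 230 V = 851 W = 0.851 kW
Hours = 68 kWh ÷ 0.851 kW = 79.9 h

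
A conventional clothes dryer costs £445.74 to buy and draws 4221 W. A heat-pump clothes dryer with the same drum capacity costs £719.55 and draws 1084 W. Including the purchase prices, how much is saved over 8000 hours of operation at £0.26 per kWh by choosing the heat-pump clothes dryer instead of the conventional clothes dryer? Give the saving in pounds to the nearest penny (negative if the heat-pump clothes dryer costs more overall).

£6251.15

conventional clothes dryer: £445.74 + (4221/1000) kW × 8000 h × £0.26 = £445.74 + £8779.68 = £9225.42
heat-pump clothes dryer: £719.55 + (1084/1000) kW × 8000 h × £0.26 = £719.55 + £2254.72 = £2974.27
Saving = £9225.42 − £2974.27 = £6251.15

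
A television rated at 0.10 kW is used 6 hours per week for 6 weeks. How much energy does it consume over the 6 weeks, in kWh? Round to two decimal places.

3.60 kWh

Runtime = 6 h/week × 6 weeks = 36 h
Energy = 0.1 kW × 36 h = 3.6 kWh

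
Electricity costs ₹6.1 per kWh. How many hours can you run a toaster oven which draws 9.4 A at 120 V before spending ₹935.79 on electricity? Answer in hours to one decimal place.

Power = 9.4 A × 120 V = 1128 W = 1.128 kW
Energy available = ₹935.79 ÷ ₹6.1/kWh = 153.4082 kWh
Hours = 153.4082 kWh ÷ 1.128 kW = 136.0 h

136.0 h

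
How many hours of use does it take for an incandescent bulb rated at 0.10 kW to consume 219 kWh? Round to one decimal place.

2190.0 h

Hours = 219 kWh ÷ 0.1 kW = 2190.0 h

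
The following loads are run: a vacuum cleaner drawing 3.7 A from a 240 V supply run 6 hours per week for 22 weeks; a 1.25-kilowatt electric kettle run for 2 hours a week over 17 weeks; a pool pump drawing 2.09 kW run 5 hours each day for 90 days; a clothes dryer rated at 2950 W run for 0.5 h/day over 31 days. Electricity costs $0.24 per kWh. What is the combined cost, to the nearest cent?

$275.03

vacuum cleaner: Power = 3.7 A × 240 V = 888 W = 0.888 kW
vacuum cleaner: Runtime = 6 h/week × 22 weeks = 132 h
vacuum cleaner: 0.888 kW × 132 h = 117.216 kWh
electric kettle: Runtime = 2 h/week × 17 weeks = 34 h
electric kettle: 1.25 kW × 34 h = 42.5 kWh
pool pump: Runtime = 5 h/day × 90 days = 450 h
pool pump: 2.09 kW × 450 h = 940.5 kWh
clothes dryer: Runtime = 0.5 h/day × 31 days = 15.5 h
clothes dryer: 2.95 kW × 15.5 h = 45.725 kWh
Total energy = 1145.941 kWh
Cost = 1145.941 × $0.24 = $275.03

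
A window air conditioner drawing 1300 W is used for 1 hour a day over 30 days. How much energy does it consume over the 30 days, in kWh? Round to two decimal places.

Runtime = 1 h/day × 30 days = 30 h
Energy = 1.3 kW × 30 h = 39 kWh

39.00 kWh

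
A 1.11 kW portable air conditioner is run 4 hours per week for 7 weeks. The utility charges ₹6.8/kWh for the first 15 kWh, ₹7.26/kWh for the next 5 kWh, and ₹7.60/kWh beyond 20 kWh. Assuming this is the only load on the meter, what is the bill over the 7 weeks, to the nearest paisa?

Runtime = 4 h/week × 7 weeks = 28 h
Energy = 1.11 kW × 28 h = 31.08 kWh
Tier 1 (0–15 kWh): 15 × ₹6.8 = ₹102
Tier 2 (15–20 kWh): 5 × ₹7.26 = ₹36.3
Above 20 kWh: 11.08 × ₹7.60 = ₹84.208
Bill = ₹222.51

₹222.51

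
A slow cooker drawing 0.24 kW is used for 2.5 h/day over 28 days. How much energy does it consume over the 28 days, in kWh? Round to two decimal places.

16.80 kWh

Runtime = 2.5 h/day × 28 days = 70 h
Energy = 0.24 kW × 70 h = 16.8 kWh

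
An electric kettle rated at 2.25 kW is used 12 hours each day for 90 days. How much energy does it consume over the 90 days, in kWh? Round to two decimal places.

2430.00 kWh

Runtime = 12 h/day × 90 days = 1080 h
Energy = 2.25 kW × 1080 h = 2430 kWh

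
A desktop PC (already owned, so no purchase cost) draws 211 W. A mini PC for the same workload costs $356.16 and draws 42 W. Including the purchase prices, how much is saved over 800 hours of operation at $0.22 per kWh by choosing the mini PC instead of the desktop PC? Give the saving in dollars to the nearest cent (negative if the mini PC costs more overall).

desktop PC: $0.00 + (211/1000) kW × 800 h × $0.22 = $0.00 + $37.136 = $37.136
mini PC: $356.16 + (42/1000) kW × 800 h × $0.22 = $356.16 + $7.392 = $363.552
Saving = $37.136 − $363.552 = −$326.416 → -$326.42

-$326.42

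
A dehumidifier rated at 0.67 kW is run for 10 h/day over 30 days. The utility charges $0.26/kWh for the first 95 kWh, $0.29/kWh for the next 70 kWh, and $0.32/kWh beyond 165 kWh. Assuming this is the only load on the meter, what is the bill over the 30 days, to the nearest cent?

$56.52

Runtime = 10 h/day × 30 days = 300 h
Energy = 0.67 kW × 300 h = 201 kWh
Tier 1 (0–95 kWh): 95 × $0.26 = $24.7
Tier 2 (95–165 kWh): 70 × $0.29 = $20.3
Above 165 kWh: 36 × $0.32 = $11.52
Bill = $56.52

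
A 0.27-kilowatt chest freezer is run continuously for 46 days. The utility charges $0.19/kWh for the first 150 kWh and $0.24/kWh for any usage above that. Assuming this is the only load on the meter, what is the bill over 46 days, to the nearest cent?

$64.04

Runtime = 24 h × 46 = 1104 h
Energy = 0.27 kW × 1104 h = 298.08 kWh
Tier 1 (0–150 kWh): 150 × $0.19 = $28.5
Above 150 kWh: 148.08 × $0.24 = $35.5392
Bill = $64.04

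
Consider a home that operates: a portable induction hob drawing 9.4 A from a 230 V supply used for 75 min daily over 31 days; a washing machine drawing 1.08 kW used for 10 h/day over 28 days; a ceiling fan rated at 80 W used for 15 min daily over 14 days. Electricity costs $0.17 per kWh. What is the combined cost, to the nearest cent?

portable induction hob: Power = 9.4 A × 230 V = 2162 W = 2.162 kW
portable induction hob: Runtime = 75 min × 31 = 2325 min = 38.75 h
portable induction hob: 2.162 kW × 38.75 h = 83.7775 kWh
washing machine: Runtime = 10 h/day × 28 days = 280 h
washing machine: 1.08 kW × 280 h = 302.4 kWh
ceiling fan: Runtime = 15 min × 14 = 210 min = 3.5 h
ceiling fan: 0.08 kW × 3.5 h = 0.28 kWh
Total energy = 386.4575 kWh
Cost = 386.4575 × $0.17 = $65.70

$65.70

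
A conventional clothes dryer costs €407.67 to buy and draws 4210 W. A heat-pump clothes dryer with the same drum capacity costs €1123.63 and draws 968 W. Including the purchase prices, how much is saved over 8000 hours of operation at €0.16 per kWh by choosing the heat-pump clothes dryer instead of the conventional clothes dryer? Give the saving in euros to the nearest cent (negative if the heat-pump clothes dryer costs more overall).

€3433.80

conventional clothes dryer: €407.67 + (4210/1000) kW × 8000 h × €0.16 = €407.67 + €5388.8 = €5796.47
heat-pump clothes dryer: €1123.63 + (968/1000) kW × 8000 h × €0.16 = €1123.63 + €1239.04 = €2362.67
Saving = €5796.47 − €2362.67 = €3433.8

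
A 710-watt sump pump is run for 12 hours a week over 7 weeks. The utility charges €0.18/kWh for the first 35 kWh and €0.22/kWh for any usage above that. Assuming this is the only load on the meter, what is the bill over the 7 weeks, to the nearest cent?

Runtime = 12 h/week × 7 weeks = 84 h
Energy = 0.71 kW × 84 h = 59.64 kWh
Tier 1 (0–35 kWh): 35 × €0.18 = €6.3
Above 35 kWh: 24.64 × €0.22 = €5.4208
Bill = €11.72

€11.72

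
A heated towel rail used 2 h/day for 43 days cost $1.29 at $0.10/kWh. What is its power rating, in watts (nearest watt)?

150 W

Energy = $1.29 ÷ $0.10/kWh = 12.9 kWh
Runtime = 2 h/day × 43 days = 86 h
Power = 12.9 kWh ÷ 86 h = 0.15 kW = 150 W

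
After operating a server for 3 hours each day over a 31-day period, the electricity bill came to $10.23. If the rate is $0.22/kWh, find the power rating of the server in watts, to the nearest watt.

Energy = $10.23 ÷ $0.22/kWh = 46.5 kWh
Runtime = 3 h/day × 31 days = 93 h
Power = 46.5 kWh ÷ 93 h = 0.5 kW = 500 W

500 W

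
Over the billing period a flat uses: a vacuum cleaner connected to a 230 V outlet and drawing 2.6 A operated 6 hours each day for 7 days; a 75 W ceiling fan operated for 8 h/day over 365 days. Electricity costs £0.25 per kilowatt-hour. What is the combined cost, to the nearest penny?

vacuum cleaner: Power = 2.6 A × 230 V = 598 W = 0.598 kW
vacuum cleaner: Runtime = 6 h/day × 7 days = 42 h
vacuum cleaner: 0.598 kW × 42 h = 25.116 kWh
ceiling fan: Runtime = 8 h/day × 365 days = 2920 h
ceiling fan: 0.075 kW × 2920 h = 219 kWh
Total energy = 244.116 kWh
Cost = 244.116 × £0.25 = £61.03

£61.03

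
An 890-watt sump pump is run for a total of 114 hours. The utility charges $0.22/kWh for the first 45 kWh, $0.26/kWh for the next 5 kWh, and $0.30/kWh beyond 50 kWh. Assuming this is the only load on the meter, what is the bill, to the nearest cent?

Energy = 0.89 kW × 114 h = 101.46 kWh
Tier 1 (0–45 kWh): 45 × $0.22 = $9.9
Tier 2 (45–50 kWh): 5 × $0.26 = $1.3
Above 50 kWh: 51.46 × $0.30 = $15.438
Bill = $26.64

$26.64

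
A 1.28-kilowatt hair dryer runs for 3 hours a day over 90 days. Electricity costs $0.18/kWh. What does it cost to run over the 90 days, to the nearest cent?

Runtime = 3 h/day × 90 days = 270 h
Energy = 1.28 kW × 270 h = 345.6 kWh
Cost = 345.6 kWh × $0.18/kWh = $62.21

$62.21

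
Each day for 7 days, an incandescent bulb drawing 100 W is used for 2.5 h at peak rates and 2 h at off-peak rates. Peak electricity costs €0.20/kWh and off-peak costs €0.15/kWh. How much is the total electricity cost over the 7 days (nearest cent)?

Peak energy = 0.1 kW × 2.5 h × 7 = 1.75 kWh
Off-peak energy = 0.1 kW × 2 h × 7 = 1.4 kWh
Cost = 1.75 × €0.20 + 1.4 × €0.15 = €0.35 + €0.21 = €0.56

€0.56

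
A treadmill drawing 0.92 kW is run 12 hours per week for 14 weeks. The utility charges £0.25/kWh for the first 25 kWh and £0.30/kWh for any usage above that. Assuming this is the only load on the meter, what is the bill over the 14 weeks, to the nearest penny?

£45.12

Runtime = 12 h/week × 14 weeks = 168 h
Energy = 0.92 kW × 168 h = 154.56 kWh
Tier 1 (0–25 kWh): 25 × £0.25 = £6.25
Above 25 kWh: 129.56 × £0.30 = £38.868
Bill = £45.12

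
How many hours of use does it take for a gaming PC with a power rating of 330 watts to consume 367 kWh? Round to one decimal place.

Hours = 367 kWh ÷ 0.33 kW = 1112.1 h

1112.1 h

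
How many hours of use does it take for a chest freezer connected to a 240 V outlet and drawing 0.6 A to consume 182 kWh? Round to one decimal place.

1263.9 h

Power = 0.6 A × 240 V = 144 W = 0.144 kW
Hours = 182 kWh ÷ 0.144 kW = 1263.9 h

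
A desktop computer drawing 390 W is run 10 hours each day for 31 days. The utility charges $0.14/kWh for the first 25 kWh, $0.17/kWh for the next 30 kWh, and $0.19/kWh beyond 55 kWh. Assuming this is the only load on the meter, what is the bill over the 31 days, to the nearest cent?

Runtime = 10 h/day × 31 days = 310 h
Energy = 0.39 kW × 310 h = 120.9 kWh
Tier 1 (0–25 kWh): 25 × $0.14 = $3.5
Tier 2 (25–55 kWh): 30 × $0.17 = $5.1
Above 55 kWh: 65.9 × $0.19 = $12.521
Bill = $21.12

$21.12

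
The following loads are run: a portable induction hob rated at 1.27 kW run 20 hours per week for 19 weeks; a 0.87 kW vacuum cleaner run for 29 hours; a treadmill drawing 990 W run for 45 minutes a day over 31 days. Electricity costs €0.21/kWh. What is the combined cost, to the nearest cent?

portable induction hob: Runtime = 20 h/week × 19 weeks = 380 h
portable induction hob: 1.27 kW × 380 h = 482.6 kWh
vacuum cleaner: 0.87 kW × 29 h = 25.23 kWh
treadmill: Runtime = 45 min × 31 = 1395 min = 23.25 h
treadmill: 0.99 kW × 23.25 h = 23.0175 kWh
Total energy = 530.8475 kWh
Cost = 530.8475 × €0.21 = €111.48

€111.48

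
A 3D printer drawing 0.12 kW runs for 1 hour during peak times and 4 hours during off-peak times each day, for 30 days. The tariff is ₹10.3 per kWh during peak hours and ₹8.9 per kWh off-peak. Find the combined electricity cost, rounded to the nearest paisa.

₹165.24

Peak energy = 0.12 kW × 1 h × 30 = 3.6 kWh
Off-peak energy = 0.12 kW × 4 h × 30 = 14.4 kWh
Cost = 3.6 × ₹10.3 + 14.4 × ₹8.9 = ₹37.08 + ₹128.16 = ₹165.24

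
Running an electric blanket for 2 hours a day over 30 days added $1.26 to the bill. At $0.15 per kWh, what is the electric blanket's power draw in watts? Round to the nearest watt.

Energy = $1.26 ÷ $0.15/kWh = 8.4 kWh
Runtime = 2 h/day × 30 days = 60 h
Power = 8.4 kWh ÷ 60 h = 0.14 kW = 140 W

140 W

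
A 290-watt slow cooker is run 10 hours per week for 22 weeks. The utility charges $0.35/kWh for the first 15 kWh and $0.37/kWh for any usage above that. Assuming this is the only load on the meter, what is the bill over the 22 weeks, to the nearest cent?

Runtime = 10 h/week × 22 weeks = 220 h
Energy = 0.29 kW × 220 h = 63.8 kWh
Tier 1 (0–15 kWh): 15 × $0.35 = $5.25
Above 15 kWh: 48.8 × $0.37 = $18.056
Bill = $23.31

$23.31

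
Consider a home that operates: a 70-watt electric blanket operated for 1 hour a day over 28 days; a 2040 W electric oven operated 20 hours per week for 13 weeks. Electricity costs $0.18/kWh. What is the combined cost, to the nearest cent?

$95.82

electric blanket: Runtime = 1 h/day × 28 days = 28 h
electric blanket: 0.07 kW × 28 h = 1.96 kWh
electric oven: Runtime = 20 h/week × 13 weeks = 260 h
electric oven: 2.04 kW × 260 h = 530.4 kWh
Total energy = 532.36 kWh
Cost = 532.36 × $0.18 = $95.82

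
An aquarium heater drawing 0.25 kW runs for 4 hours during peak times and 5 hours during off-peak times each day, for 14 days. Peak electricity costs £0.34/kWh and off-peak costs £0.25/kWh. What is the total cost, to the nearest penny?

Peak energy = 0.25 kW × 4 h × 14 = 14 kWh
Off-peak energy = 0.25 kW × 5 h × 14 = 17.5 kWh
Cost = 14 × £0.34 + 17.5 × £0.25 = £4.76 + £4.375 = £9.14

£9.14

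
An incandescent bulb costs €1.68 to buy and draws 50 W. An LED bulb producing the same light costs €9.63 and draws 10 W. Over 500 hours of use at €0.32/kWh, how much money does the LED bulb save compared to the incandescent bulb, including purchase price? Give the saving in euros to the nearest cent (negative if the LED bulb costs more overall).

-€1.55

incandescent bulb: €1.68 + (50/1000) kW × 500 h × €0.32 = €1.68 + €8 = €9.68
LED bulb: €9.63 + (10/1000) kW × 500 h × €0.32 = €9.63 + €1.6 = €11.23
Saving = €9.68 − €11.23 = −€1.55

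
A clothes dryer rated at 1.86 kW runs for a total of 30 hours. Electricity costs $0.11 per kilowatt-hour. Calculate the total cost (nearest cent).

Energy = 1.86 kW × 30 h = 55.8 kWh
Cost = 55.8 kWh × $0.11/kWh = $6.14

$6.14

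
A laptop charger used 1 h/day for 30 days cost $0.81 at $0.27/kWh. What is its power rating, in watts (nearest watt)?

Energy = $0.81 ÷ $0.27/kWh = 3 kWh
Runtime = 1 h/day × 30 days = 30 h
Power = 3 kWh ÷ 30 h = 0.1 kW = 100 W

100 W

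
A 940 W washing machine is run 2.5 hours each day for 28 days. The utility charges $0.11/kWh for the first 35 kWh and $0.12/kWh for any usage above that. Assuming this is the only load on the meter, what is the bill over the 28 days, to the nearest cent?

Runtime = 2.5 h/day × 28 days = 70 h
Energy = 0.94 kW × 70 h = 65.8 kWh
Tier 1 (0–35 kWh): 35 × $0.11 = $3.85
Above 35 kWh: 30.8 × $0.12 = $3.696
Bill = $7.55

$7.55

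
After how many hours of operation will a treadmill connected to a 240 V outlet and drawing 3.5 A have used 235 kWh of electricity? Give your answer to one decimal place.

279.8 h

Power = 3.5 A × 240 V = 840 W = 0.84 kW
Hours = 235 kWh ÷ 0.84 kW = 279.8 h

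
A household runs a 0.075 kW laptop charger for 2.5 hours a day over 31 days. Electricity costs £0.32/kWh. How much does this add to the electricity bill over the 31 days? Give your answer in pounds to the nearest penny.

Runtime = 2.5 h/day × 31 days = 77.5 h
Energy = 0.075 kW × 77.5 h = 5.8125 kWh
Cost = 5.8125 kWh × £0.32/kWh = £1.86

£1.86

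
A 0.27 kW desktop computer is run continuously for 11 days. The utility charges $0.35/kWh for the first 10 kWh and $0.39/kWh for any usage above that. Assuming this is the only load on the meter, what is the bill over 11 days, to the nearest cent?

Runtime = 24 h × 11 = 264 h
Energy = 0.27 kW × 264 h = 71.28 kWh
Tier 1 (0–10 kWh): 10 × $0.35 = $3.5
Above 10 kWh: 61.28 × $0.39 = $23.8992
Bill = $27.40

$27.40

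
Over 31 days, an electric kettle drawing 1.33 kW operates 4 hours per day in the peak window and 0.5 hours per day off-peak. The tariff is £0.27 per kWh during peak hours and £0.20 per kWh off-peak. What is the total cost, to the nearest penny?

£48.65

Peak energy = 1.33 kW × 4 h × 31 = 164.92 kWh
Off-peak energy = 1.33 kW × 0.5 h × 31 = 20.615 kWh
Cost = 164.92 × £0.27 + 20.615 × £0.20 = £44.5284 + £4.123 = £48.65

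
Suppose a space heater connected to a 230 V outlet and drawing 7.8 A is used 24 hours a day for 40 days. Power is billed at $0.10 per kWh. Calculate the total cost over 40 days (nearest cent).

Power = 7.8 A × 230 V = 1794 W = 1.794 kW
Runtime = 24 h × 40 = 960 h
Energy = 1.794 kW × 960 h = 1722.24 kWh
Cost = 1722.24 kWh × $0.10/kWh = $172.22

$172.22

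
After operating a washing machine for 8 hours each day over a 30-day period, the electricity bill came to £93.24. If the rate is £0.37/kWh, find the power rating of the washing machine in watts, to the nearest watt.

Energy = £93.24 ÷ £0.37/kWh = 252 kWh
Runtime = 8 h/day × 30 days = 240 h
Power = 252 kWh ÷ 240 h = 1.05 kW = 1050 W

1050 W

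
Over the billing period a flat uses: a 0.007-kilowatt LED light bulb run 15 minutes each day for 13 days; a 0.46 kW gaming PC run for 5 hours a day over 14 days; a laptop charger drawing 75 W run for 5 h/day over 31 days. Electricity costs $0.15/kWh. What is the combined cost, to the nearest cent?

LED light bulb: Runtime = 15 min × 13 = 195 min = 3.25 h
LED light bulb: 0.007 kW × 3.25 h = 0.02275 kWh
gaming PC: Runtime = 5 h/day × 14 days = 70 h
gaming PC: 0.46 kW × 70 h = 32.2 kWh
laptop charger: Runtime = 5 h/day × 31 days = 155 h
laptop charger: 0.075 kW × 155 h = 11.625 kWh
Total energy = 43.84775 kWh
Cost = 43.84775 × $0.15 = $6.58

$6.58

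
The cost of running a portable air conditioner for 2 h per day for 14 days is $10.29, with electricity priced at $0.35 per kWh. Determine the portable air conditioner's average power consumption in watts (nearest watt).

1050 W

Energy = $10.29 ÷ $0.35/kWh = 29.4 kWh
Runtime = 2 h/day × 14 days = 28 h
Power = 29.4 kWh ÷ 28 h = 1.05 kW = 1050 W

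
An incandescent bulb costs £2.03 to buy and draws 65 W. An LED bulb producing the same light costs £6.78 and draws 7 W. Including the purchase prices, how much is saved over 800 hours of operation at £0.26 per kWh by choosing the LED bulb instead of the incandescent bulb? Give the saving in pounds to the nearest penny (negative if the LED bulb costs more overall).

£7.31

incandescent bulb: £2.03 + (65/1000) kW × 800 h × £0.26 = £2.03 + £13.52 = £15.55
LED bulb: £6.78 + (7/1000) kW × 800 h × £0.26 = £6.78 + £1.456 = £8.236
Saving = £15.55 − £8.236 = £7.314 → £7.31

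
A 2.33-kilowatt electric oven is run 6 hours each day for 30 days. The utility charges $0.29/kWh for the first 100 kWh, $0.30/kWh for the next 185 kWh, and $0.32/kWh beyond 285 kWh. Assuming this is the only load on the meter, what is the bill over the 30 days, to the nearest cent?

$127.51

Runtime = 6 h/day × 30 days = 180 h
Energy = 2.33 kW × 180 h = 419.4 kWh
Tier 1 (0–100 kWh): 100 × $0.29 = $29
Tier 2 (100–285 kWh): 185 × $0.30 = $55.5
Above 285 kWh: 134.4 × $0.32 = $43.008
Bill = $127.51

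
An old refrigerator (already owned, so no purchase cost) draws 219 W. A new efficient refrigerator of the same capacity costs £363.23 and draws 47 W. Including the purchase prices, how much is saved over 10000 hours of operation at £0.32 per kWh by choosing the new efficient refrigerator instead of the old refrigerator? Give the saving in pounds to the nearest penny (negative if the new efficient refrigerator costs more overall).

£187.17

old refrigerator: £0.00 + (219/1000) kW × 10000 h × £0.32 = £0.00 + £700.8 = £700.8
new efficient refrigerator: £363.23 + (47/1000) kW × 10000 h × £0.32 = £363.23 + £150.4 = £513.63
Saving = £700.8 − £513.63 = £187.17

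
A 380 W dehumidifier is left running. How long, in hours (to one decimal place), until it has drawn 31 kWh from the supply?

81.6 h

Hours = 31 kWh ÷ 0.38 kW = 81.6 h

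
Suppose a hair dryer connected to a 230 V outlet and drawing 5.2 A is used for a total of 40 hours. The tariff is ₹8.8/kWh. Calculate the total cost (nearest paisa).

₹420.99

Power = 5.2 A × 230 V = 1196 W = 1.196 kW
Energy = 1.196 kW × 40 h = 47.84 kWh
Cost = 47.84 kWh × ₹8.8/kWh = ₹420.99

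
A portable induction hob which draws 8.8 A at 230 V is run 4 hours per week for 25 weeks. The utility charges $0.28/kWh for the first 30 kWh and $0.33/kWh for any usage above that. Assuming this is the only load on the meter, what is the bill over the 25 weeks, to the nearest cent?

$65.29

Power = 8.8 A × 230 V = 2024 W = 2.024 kW
Runtime = 4 h/week × 25 weeks = 100 h
Energy = 2.024 kW × 100 h = 202.4 kWh
Tier 1 (0–30 kWh): 30 × $0.28 = $8.4
Above 30 kWh: 172.4 × $0.33 = $56.892
Bill = $65.29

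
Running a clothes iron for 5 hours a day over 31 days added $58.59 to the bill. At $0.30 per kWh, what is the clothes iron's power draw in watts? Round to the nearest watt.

1260 W

Energy = $58.59 ÷ $0.30/kWh = 195.3 kWh
Runtime = 5 h/day × 31 days = 155 h
Power = 195.3 kWh ÷ 155 h = 1.26 kW = 1260 W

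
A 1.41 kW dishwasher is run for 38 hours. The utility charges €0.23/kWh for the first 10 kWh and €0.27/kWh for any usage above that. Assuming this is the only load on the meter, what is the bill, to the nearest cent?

Energy = 1.41 kW × 38 h = 53.58 kWh
Tier 1 (0–10 kWh): 10 × €0.23 = €2.3
Above 10 kWh: 43.58 × €0.27 = €11.7666
Bill = €14.07

€14.07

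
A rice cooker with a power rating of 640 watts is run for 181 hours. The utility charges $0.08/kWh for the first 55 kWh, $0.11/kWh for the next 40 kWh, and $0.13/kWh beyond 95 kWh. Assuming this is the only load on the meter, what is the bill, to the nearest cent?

$11.51

Energy = 0.64 kW × 181 h = 115.84 kWh
Tier 1 (0–55 kWh): 55 × $0.08 = $4.4
Tier 2 (55–95 kWh): 40 × $0.11 = $4.4
Above 95 kWh: 20.84 × $0.13 = $2.7092
Bill = $11.51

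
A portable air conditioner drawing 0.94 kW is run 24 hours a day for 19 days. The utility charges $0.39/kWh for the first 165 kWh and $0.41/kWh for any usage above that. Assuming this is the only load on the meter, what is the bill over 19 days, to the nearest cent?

Runtime = 24 h × 19 = 456 h
Energy = 0.94 kW × 456 h = 428.64 kWh
Tier 1 (0–165 kWh): 165 × $0.39 = $64.35
Above 165 kWh: 263.64 × $0.41 = $108.0924
Bill = $172.44

$172.44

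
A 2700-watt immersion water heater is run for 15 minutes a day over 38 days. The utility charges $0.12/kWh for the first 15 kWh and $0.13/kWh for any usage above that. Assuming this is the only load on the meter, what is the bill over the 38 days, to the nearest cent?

Runtime = 15 min × 38 = 570 min = 9.5 h
Energy = 2.7 kW × 9.5 h = 25.65 kWh
Tier 1 (0–15 kWh): 15 × $0.12 = $1.8
Above 15 kWh: 10.65 × $0.13 = $1.3845
Bill = $3.18

$3.18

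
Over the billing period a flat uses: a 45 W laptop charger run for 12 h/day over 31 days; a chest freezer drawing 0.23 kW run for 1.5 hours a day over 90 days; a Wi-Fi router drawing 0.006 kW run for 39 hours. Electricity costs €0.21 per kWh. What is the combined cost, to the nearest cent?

laptop charger: Runtime = 12 h/day × 31 days = 372 h
laptop charger: 0.045 kW × 372 h = 16.74 kWh
chest freezer: Runtime = 1.5 h/day × 90 days = 135 h
chest freezer: 0.23 kW × 135 h = 31.05 kWh
Wi-Fi router: 0.006 kW × 39 h = 0.234 kWh
Total energy = 48.024 kWh
Cost = 48.024 × €0.21 = €10.09

€10.09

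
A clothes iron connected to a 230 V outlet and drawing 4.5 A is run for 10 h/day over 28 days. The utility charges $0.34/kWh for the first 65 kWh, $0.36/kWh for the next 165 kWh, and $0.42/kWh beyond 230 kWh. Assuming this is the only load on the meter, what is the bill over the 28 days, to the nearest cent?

Power = 4.5 A × 230 V = 1035 W = 1.035 kW
Runtime = 10 h/day × 28 days = 280 h
Energy = 1.035 kW × 280 h = 289.8 kWh
Tier 1 (0–65 kWh): 65 × $0.34 = $22.1
Tier 2 (65–230 kWh): 165 × $0.36 = $59.4
Above 230 kWh: 59.8 × $0.42 = $25.116
Bill = $106.62

$106.62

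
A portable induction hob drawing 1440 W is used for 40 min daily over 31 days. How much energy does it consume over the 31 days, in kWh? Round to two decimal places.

Runtime = 40 min × 31 = 1240 min = 20.666666… h
Energy = 1.44 kW × 20.666666… h = 29.76 kWh

29.76 kWh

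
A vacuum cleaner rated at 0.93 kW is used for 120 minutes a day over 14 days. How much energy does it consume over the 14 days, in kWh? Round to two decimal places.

26.04 kWh

Runtime = 120 min × 14 = 1680 min = 28 h
Energy = 0.93 kW × 28 h = 26.04 kWh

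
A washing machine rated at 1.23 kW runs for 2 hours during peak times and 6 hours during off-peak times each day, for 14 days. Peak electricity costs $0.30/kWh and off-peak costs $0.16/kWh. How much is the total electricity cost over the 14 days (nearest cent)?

$26.86

Peak energy = 1.23 kW × 2 h × 14 = 34.44 kWh
Off-peak energy = 1.23 kW × 6 h × 14 = 103.32 kWh
Cost = 34.44 × $0.30 + 103.32 × $0.16 = $10.332 + $16.5312 = $26.86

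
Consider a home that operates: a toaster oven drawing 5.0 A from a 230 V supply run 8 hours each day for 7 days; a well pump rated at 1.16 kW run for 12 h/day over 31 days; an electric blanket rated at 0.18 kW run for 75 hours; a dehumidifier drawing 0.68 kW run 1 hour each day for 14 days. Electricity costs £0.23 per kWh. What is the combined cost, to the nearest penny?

£119.36

toaster oven: Power = 5.0 A × 230 V = 1150 W = 1.15 kW
toaster oven: Runtime = 8 h/day × 7 days = 56 h
toaster oven: 1.15 kW × 56 h = 64.4 kWh
well pump: Runtime = 12 h/day × 31 days = 372 h
well pump: 1.16 kW × 372 h = 431.52 kWh
electric blanket: 0.18 kW × 75 h = 13.5 kWh
dehumidifier: Runtime = 1 h/day × 14 days = 14 h
dehumidifier: 0.68 kW × 14 h = 9.52 kWh
Total energy = 518.94 kWh
Cost = 518.94 × £0.23 = £119.36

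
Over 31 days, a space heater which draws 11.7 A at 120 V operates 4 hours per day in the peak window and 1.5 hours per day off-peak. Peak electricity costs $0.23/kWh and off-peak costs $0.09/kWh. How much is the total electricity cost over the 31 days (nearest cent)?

Power = 11.7 A × 120 V = 1404 W = 1.404 kW
Peak energy = 1.404 kW × 4 h × 31 = 174.096 kWh
Off-peak energy = 1.404 kW × 1.5 h × 31 = 65.286 kWh
Cost = 174.096 × $0.23 + 65.286 × $0.09 = $40.04208 + $5.87574 = $45.92

$45.92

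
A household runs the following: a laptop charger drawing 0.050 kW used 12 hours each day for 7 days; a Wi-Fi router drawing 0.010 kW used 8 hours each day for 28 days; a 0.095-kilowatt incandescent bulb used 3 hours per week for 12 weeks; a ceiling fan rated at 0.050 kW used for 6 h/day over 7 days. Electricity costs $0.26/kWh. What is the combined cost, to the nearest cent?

$3.11

laptop charger: Runtime = 12 h/day × 7 days = 84 h
laptop charger: 0.05 kW × 84 h = 4.2 kWh
Wi-Fi router: Runtime = 8 h/day × 28 days = 224 h
Wi-Fi router: 0.01 kW × 224 h = 2.24 kWh
incandescent bulb: Runtime = 3 h/week × 12 weeks = 36 h
incandescent bulb: 0.095 kW × 36 h = 3.42 kWh
ceiling fan: Runtime = 6 h/day × 7 days = 42 h
ceiling fan: 0.05 kW × 42 h = 2.1 kWh
Total energy = 11.96 kWh
Cost = 11.96 × $0.26 = $3.11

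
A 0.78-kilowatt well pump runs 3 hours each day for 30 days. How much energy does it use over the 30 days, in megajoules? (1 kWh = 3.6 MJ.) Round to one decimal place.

252.7 MJ

Runtime = 3 h/day × 30 days = 90 h
Energy = 0.78 kW × 90 h = 70.2 kWh
= 70.2 × 3.6 MJ = 252.7 MJ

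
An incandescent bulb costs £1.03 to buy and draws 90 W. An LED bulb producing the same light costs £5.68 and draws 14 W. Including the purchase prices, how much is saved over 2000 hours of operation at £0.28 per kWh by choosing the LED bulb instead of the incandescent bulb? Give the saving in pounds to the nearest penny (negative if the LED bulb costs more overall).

£37.91

incandescent bulb: £1.03 + (90/1000) kW × 2000 h × £0.28 = £1.03 + £50.4 = £51.43
LED bulb: £5.68 + (14/1000) kW × 2000 h × £0.28 = £5.68 + £7.84 = £13.52
Saving = £51.43 − £13.52 = £37.91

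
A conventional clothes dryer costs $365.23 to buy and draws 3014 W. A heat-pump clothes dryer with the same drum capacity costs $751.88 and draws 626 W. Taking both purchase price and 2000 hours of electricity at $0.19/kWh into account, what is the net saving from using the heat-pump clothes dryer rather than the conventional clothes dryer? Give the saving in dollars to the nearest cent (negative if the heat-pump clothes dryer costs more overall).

$520.79

conventional clothes dryer: $365.23 + (3014/1000) kW × 2000 h × $0.19 = $365.23 + $1145.32 = $1510.55
heat-pump clothes dryer: $751.88 + (626/1000) kW × 2000 h × $0.19 = $751.88 + $237.88 = $989.76
Saving = $1510.55 − $989.76 = $520.79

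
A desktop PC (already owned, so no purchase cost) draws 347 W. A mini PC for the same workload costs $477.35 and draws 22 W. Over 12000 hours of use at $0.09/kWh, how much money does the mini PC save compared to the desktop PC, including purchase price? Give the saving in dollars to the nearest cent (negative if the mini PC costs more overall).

-$126.35

desktop PC: $0.00 + (347/1000) kW × 12000 h × $0.09 = $0.00 + $374.76 = $374.76
mini PC: $477.35 + (22/1000) kW × 12000 h × $0.09 = $477.35 + $23.76 = $501.11
Saving = $374.76 − $501.11 = −$126.35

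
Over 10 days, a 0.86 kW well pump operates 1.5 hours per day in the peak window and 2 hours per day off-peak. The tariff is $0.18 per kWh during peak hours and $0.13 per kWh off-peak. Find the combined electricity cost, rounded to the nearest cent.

Peak energy = 0.86 kW × 1.5 h × 10 = 12.9 kWh
Off-peak energy = 0.86 kW × 2 h × 10 = 17.2 kWh
Cost = 12.9 × $0.18 + 17.2 × $0.13 = $2.322 + $2.236 = $4.56

$4.56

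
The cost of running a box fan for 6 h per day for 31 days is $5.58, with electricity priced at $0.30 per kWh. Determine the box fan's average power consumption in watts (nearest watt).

Energy = $5.58 ÷ $0.30/kWh = 18.6 kWh
Runtime = 6 h/day × 31 days = 186 h
Power = 18.6 kWh ÷ 186 h = 0.1 kW = 100 W

100 W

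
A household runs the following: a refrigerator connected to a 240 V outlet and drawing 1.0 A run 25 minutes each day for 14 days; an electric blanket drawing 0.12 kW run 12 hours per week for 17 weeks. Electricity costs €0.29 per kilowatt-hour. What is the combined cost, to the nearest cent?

refrigerator: Power = 1.0 A × 240 V = 240 W = 0.24 kW
refrigerator: Runtime = 25 min × 14 = 350 min = 5.833333… h
refrigerator: 0.24 kW × 5.833333… h = 1.4 kWh
electric blanket: Runtime = 12 h/week × 17 weeks = 204 h
electric blanket: 0.12 kW × 204 h = 24.48 kWh
Total energy = 25.88 kWh
Cost = 25.88 × €0.29 = €7.51

€7.51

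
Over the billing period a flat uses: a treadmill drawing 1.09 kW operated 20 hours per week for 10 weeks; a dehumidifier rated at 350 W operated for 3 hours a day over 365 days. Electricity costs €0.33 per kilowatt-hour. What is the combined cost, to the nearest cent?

€198.41

treadmill: Runtime = 20 h/week × 10 weeks = 200 h
treadmill: 1.09 kW × 200 h = 218 kWh
dehumidifier: Runtime = 3 h/day × 365 days = 1095 h
dehumidifier: 0.35 kW × 1095 h = 383.25 kWh
Total energy = 601.25 kWh
Cost = 601.25 × €0.33 = €198.41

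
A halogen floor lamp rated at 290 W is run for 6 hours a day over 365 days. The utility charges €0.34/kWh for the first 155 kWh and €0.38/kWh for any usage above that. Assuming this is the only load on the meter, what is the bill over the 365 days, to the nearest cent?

€235.14

Runtime = 6 h/day × 365 days = 2190 h
Energy = 0.29 kW × 2190 h = 635.1 kWh
Tier 1 (0–155 kWh): 155 × €0.34 = €52.7
Above 155 kWh: 480.1 × €0.38 = €182.438
Bill = €235.14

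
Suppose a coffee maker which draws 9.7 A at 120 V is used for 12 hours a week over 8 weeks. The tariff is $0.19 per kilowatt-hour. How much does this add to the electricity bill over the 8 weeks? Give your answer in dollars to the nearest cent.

$21.23

Power = 9.7 A × 120 V = 1164 W = 1.164 kW
Runtime = 12 h/week × 8 weeks = 96 h
Energy = 1.164 kW × 96 h = 111.744 kWh
Cost = 111.744 kWh × $0.19/kWh = $21.23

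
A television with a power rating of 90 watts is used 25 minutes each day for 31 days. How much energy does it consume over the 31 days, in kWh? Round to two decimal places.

Runtime = 25 min × 31 = 775 min = 12.916666… h
Energy = 0.09 kW × 12.916666… h = 1.1625 kWh ≈ 1.16 kWh

1.16 kWh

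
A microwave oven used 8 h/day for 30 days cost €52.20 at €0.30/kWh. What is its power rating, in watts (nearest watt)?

Energy = €52.20 ÷ €0.30/kWh = 174 kWh
Runtime = 8 h/day × 30 days = 240 h
Power = 174 kWh ÷ 240 h = 0.725 kW = 725 W

725 W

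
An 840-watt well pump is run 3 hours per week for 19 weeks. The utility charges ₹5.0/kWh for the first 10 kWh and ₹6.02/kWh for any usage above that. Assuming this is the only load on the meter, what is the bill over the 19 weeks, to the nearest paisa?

₹278.04

Runtime = 3 h/week × 19 weeks = 57 h
Energy = 0.84 kW × 57 h = 47.88 kWh
Tier 1 (0–10 kWh): 10 × ₹5.0 = ₹50
Above 10 kWh: 37.88 × ₹6.02 = ₹228.0376
Bill = ₹278.04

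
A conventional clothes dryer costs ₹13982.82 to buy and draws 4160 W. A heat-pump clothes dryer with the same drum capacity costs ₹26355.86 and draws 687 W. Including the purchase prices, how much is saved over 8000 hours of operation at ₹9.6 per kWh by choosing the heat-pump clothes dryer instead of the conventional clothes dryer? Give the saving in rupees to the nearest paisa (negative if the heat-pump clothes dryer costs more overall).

conventional clothes dryer: ₹13982.82 + (4160/1000) kW × 8000 h × ₹9.6 = ₹13982.82 + ₹319488 = ₹333470.82
heat-pump clothes dryer: ₹26355.86 + (687/1000) kW × 8000 h × ₹9.6 = ₹26355.86 + ₹52761.6 = ₹79117.46
Saving = ₹333470.82 − ₹79117.46 = ₹254353.36

₹254353.36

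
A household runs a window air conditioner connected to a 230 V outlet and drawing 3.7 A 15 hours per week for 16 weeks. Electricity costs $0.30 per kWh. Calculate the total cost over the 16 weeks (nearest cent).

$61.27

Power = 3.7 A × 230 V = 851 W = 0.851 kW
Runtime = 15 h/week × 16 weeks = 240 h
Energy = 0.851 kW × 240 h = 204.24 kWh
Cost = 204.24 kWh × $0.30/kWh = $61.27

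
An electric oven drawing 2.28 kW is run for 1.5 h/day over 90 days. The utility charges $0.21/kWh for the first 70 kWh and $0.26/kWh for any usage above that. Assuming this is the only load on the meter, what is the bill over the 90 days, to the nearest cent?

Runtime = 1.5 h/day × 90 days = 135 h
Energy = 2.28 kW × 135 h = 307.8 kWh
Tier 1 (0–70 kWh): 70 × $0.21 = $14.7
Above 70 kWh: 237.8 × $0.26 = $61.828
Bill = $76.53

$76.53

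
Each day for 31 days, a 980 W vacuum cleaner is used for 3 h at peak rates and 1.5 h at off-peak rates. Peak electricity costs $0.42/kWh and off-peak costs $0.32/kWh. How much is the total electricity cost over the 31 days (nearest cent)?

$52.86

Peak energy = 0.98 kW × 3 h × 31 = 91.14 kWh
Off-peak energy = 0.98 kW × 1.5 h × 31 = 45.57 kWh
Cost = 91.14 × $0.42 + 45.57 × $0.32 = $38.2788 + $14.5824 = $52.86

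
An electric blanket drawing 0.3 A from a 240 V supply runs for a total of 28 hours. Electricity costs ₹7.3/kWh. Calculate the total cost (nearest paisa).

Power = 0.3 A × 240 V = 72 W = 0.072 kW
Energy = 0.072 kW × 28 h = 2.016 kWh
Cost = 2.016 kWh × ₹7.3/kWh = ₹14.72

₹14.72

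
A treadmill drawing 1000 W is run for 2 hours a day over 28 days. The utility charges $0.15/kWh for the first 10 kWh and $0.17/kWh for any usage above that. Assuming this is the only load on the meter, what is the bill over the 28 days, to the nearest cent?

$9.32

Runtime = 2 h/day × 28 days = 56 h
Energy = 1 kW × 56 h = 56 kWh
Tier 1 (0–10 kWh): 10 × $0.15 = $1.5
Above 10 kWh: 46 × $0.17 = $7.82
Bill = $9.32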